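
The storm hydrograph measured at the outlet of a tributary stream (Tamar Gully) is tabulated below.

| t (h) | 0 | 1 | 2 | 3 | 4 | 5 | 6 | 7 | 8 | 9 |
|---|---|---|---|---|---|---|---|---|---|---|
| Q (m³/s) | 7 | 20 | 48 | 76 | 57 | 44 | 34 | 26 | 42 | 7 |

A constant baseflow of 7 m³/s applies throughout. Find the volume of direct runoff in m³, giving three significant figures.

V ≈ 1.05 × 10^6 m³

Direct-runoff ordinates (Q − Q_b): 0.0, 13.0, 41.0, 69.0, 50.0, 37.0, 27.0, 19.0, 35.0, 0.0 m³/s.
ΣQ_DR = 291.0 m³/s.
With Δt = 1 h = 3600 s, V = ΣQ_DR · Δt = 291.0 × 3600 = 1.05 × 10^6 m³.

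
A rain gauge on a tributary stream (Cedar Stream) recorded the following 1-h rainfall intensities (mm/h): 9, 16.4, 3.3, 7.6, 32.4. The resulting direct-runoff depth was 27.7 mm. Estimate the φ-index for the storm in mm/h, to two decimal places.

Only the 2 blocks with intensity above φ contribute runoff: 16.4, 32.4 mm/h.
Σ(I−φ)·Δt = d  ⇒  (16.4+32.4 − 2φ)·1 = 27.7
φ = (48.80 − 27.7/1) / 2 = 10.55 mm/h.

φ ≈ 10.55 mm/h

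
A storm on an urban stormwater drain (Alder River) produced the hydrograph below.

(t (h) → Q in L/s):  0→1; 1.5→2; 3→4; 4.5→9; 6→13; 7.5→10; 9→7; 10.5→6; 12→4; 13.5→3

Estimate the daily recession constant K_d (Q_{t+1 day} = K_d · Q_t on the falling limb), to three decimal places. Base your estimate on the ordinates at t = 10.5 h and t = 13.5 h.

K_d ≈ 0.004

Between t = 10.5 h and t = 13.5 h the flow falls from 6 to 3 L/s over 2×1.5 h = 3 h.
Per-interval ratio K = (3/6)^(1/2) = 0.7071; K_d = K^(24/1.5) = 0.004.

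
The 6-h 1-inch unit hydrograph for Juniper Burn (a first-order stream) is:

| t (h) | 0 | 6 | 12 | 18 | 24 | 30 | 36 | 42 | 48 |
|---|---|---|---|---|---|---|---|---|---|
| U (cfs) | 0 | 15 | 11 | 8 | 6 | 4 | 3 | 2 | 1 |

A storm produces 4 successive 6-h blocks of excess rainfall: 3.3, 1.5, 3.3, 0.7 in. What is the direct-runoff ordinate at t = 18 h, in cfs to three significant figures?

By discrete convolution, Q_j = Σ (P_i / 1 in) · U_{j−i}.
At t = 18 h (j=3): Q = (3.3/1)·8 + (1.5/1)·11 + (3.3/1)·15 + (0.7/1)·0 = 92.4 cfs.

Q ≈ 92.4 cfs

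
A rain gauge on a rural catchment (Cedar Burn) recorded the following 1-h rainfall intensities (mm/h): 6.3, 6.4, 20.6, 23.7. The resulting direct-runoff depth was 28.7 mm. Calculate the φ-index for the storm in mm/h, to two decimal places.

Only the 2 blocks with intensity above φ contribute runoff: 20.6, 23.7 mm/h.
Σ(I−φ)·Δt = d  ⇒  (20.6+23.7 − 2φ)·1 = 28.7
φ = (44.30 − 28.7/1) / 2 = 7.80 mm/h.

φ ≈ 7.80 mm/h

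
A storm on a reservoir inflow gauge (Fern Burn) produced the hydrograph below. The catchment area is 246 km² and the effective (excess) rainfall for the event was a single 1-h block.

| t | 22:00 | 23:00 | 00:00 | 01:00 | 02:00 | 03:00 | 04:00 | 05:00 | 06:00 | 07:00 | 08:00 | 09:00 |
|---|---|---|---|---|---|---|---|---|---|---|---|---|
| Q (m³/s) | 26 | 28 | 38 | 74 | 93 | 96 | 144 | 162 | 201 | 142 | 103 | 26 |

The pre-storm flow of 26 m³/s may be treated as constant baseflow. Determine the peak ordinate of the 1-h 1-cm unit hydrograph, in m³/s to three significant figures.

U_p ≈ 146 m³/s

Direct runoff: 0.0, 2.0, 12.0, 48.0, 67.0, 70.0, 118.0, 136.0, 175.0, 116.0, 77.0, 0.0 m³/s; ΣQ_DR = 821.0 m³/s, peak = 175.0 m³/s.
Runoff depth d = ΣQ_DR·Δt / A = 821.0 × 3600 / (246 km²) = 12.01 mm.
The 1-cm UH is the DRH scaled by (10 mm)/d, so U_p = 175.0 × 10/12.01 = 146 m³/s.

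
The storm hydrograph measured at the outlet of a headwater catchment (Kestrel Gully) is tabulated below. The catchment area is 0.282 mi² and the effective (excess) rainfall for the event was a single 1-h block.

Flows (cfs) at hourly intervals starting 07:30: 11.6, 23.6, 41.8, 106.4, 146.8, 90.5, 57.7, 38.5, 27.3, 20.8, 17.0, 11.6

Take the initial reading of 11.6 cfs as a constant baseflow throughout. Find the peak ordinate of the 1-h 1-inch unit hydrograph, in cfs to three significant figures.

Direct runoff: 0.0, 12.0, 30.2, 94.8, 135.2, 78.9, 46.1, 26.9, 15.7, 9.2, 5.4, 0.0 cfs; ΣQ_DR = 454.4 cfs, peak = 135.2 cfs.
Runoff depth d = ΣQ_DR·Δt / A = 454.4 × 3600 / (0.282 mi²) = 2.497 in.
The 1-inch UH is the DRH scaled by (1 in)/d, so U_p = 135.2 × 1/2.497 = 54.1 cfs.

U_p ≈ 54.1 cfs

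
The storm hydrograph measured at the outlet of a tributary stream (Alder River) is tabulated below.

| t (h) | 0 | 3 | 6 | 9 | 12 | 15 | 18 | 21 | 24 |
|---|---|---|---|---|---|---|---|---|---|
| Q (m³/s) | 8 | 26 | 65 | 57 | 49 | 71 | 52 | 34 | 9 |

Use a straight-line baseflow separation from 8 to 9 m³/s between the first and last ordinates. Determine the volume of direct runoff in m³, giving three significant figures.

V ≈ 3.18 × 10^6 m³

Direct-runoff ordinates (Q − Q_b): 0.00, 17.88, 56.75, 48.62, 40.50, 62.38, 43.25, 25.12, 0.00 m³/s.
ΣQ_DR = 294.5 m³/s.
With Δt = 3 h = 10800 s, V = ΣQ_DR · Δt = 294.5 × 10800 = 3.18 × 10^6 m³.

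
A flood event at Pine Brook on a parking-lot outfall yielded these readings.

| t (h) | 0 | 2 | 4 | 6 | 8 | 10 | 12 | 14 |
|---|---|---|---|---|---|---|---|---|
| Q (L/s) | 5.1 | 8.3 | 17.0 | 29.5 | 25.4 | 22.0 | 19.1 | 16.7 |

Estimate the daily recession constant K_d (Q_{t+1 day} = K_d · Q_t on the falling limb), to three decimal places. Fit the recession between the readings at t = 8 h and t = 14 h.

K_d ≈ 0.187

Between t = 8 h and t = 14 h the flow falls from 25.4 to 16.7 L/s over 3×2 h = 6 h.
Per-interval ratio K = (16.7/25.4)^(1/3) = 0.8695; K_d = K^(24/2) = 0.187.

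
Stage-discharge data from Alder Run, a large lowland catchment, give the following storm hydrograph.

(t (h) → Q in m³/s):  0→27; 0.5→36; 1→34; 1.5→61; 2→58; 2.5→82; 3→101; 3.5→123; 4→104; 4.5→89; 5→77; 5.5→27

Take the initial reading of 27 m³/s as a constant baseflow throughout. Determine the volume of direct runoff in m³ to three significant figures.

V ≈ 8.91 × 10^5 m³

Direct-runoff ordinates (Q − Q_b): 0.0, 9.0, 7.0, 34.0, 31.0, 55.0, 74.0, 96.0, 77.0, 62.0, 50.0, 0.0 m³/s.
ΣQ_DR = 495.0 m³/s.
With Δt = 0.5 h = 1800 s, V = ΣQ_DR · Δt = 495.0 × 1800 = 8.91 × 10^5 m³.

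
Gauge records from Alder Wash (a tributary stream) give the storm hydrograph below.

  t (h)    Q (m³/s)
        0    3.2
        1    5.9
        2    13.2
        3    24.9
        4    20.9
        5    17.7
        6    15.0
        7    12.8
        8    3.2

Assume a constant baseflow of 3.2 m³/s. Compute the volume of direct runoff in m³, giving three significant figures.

Direct-runoff ordinates (Q − Q_b): 0.0, 2.7, 10.0, 21.7, 17.7, 14.5, 11.8, 9.6, 0.0 m³/s.
ΣQ_DR = 88.00 m³/s.
With Δt = 1 h = 3600 s, V = ΣQ_DR · Δt = 88.00 × 3600 = 3.17 × 10^5 m³.

V ≈ 3.17 × 10^5 m³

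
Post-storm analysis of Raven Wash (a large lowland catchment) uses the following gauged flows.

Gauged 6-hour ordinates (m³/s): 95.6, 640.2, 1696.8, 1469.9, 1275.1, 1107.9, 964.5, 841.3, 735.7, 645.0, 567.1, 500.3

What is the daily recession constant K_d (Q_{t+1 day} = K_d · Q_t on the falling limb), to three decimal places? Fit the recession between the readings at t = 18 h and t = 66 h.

K_d ≈ 0.583

Between t = 18 h and t = 66 h the flow falls from 1469.9 to 500.3 m³/s over 8×6 h = 48 h.
Per-interval ratio K = (500.3/1469.9)^(1/8) = 0.8740; K_d = K^(24/6) = 0.583.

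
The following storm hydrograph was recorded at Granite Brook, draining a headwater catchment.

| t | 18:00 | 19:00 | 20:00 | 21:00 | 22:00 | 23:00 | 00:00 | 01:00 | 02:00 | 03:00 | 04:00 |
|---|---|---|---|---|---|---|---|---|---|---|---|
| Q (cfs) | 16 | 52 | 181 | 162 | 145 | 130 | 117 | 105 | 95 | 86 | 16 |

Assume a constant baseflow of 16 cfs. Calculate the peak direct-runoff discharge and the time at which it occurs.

Q_p = 165.0 cfs at t = 20:00

Subtracting baseflow gives direct-runoff ordinates: 0.0, 36.0, 165.0, 146.0, 129.0, 114.0, 101.0, 89.0, 79.0, 70.0, 0.0 cfs.
The maximum is 165.0 cfs, occurring at the reading for t = 20:00.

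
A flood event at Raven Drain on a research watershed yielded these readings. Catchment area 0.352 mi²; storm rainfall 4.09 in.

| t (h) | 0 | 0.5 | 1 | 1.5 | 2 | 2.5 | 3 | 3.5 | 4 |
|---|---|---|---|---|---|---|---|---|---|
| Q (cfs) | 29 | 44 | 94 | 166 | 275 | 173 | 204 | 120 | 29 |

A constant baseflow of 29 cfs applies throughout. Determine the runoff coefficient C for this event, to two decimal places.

ΣQ_DR = 873.0 cfs; V = ΣQ_DR·Δt = 1.571 × 10^6 ft³.
Runoff depth d = V / A = 1.922 in.
C = d / P = 1.922 / 4.09 = 0.47.

C ≈ 0.47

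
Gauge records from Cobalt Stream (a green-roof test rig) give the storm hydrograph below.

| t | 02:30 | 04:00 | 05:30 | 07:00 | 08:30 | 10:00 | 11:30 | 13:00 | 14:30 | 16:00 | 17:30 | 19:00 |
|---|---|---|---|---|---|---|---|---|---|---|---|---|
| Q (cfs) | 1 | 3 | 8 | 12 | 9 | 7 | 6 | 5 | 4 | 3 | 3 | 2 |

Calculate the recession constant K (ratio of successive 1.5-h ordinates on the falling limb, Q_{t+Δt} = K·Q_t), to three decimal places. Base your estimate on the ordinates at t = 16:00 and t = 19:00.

Using the recession-limb readings at t = 16:00 and t = 19:00: Q falls from 3 to 2 cfs over 2 intervals.
K = (Q₂/Q₁)^(1/2) = (2/3)^(1/2) = 0.816.

K ≈ 0.816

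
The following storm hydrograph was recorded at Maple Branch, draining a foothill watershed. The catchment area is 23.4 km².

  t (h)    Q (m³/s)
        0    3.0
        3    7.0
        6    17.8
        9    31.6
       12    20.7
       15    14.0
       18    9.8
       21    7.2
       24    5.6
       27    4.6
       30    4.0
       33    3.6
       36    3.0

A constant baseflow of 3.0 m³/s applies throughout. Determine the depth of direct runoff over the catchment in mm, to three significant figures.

Direct runoff: 0.0, 4.0, 14.8, 28.6, 17.7, 11.0, 6.8, 4.2, 2.6, 1.6, 1.0, 0.6, 0.0 m³/s; ΣQ_DR = 92.90 m³/s.
V = ΣQ_DR · Δt = 92.90 × 10800 s = 1.003 × 10^6 m³.
Over A = 23.4 km², depth = V / A = 42.9 mm.

d ≈ 42.9 mm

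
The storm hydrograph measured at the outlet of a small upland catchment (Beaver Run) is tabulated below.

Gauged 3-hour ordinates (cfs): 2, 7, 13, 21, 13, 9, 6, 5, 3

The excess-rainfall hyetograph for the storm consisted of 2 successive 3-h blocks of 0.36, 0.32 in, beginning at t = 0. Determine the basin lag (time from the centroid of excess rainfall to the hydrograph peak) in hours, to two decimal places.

t_L ≈ 6.09 h

Centroid of excess rainfall: t_c = Σ P_i·t̄_i / ΣP_i = 2.9118 h (block centres at 1.5, 4.5 h).
Hydrograph peak occurs at t = 9 h, so basin lag t_L = 9 − 2.9118 = 6.09 h.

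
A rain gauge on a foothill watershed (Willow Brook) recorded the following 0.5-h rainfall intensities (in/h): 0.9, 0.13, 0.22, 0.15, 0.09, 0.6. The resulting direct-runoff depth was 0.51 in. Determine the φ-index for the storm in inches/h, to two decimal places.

Only the 2 blocks with intensity above φ contribute runoff: 0.9, 0.6 in/h.
Σ(I−φ)·Δt = d  ⇒  (0.9+0.6 − 2φ)·0.5 = 0.51
φ = (1.500 − 0.51/0.5) / 2 = 0.24 in/h.

φ ≈ 0.24 in/h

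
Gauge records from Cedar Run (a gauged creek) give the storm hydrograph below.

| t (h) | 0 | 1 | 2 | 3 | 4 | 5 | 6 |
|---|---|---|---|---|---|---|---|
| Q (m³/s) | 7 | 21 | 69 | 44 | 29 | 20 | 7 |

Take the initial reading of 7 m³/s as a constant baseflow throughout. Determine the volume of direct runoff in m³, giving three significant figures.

V ≈ 5.33 × 10^5 m³

Direct-runoff ordinates (Q − Q_b): 0.0, 14.0, 62.0, 37.0, 22.0, 13.0, 0.0 m³/s.
ΣQ_DR = 148.0 m³/s.
With Δt = 1 h = 3600 s, V = ΣQ_DR · Δt = 148.0 × 3600 = 5.33 × 10^5 m³.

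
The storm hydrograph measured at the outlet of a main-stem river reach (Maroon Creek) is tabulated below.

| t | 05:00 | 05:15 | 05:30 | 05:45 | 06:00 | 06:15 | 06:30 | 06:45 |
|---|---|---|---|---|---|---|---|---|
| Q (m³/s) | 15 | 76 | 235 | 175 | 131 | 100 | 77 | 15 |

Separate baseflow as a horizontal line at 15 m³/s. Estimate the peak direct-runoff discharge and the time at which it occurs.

Q_p = 220.0 m³/s at t = 05:30

Subtracting baseflow gives direct-runoff ordinates: 0.0, 61.0, 220.0, 160.0, 116.0, 85.0, 62.0, 0.0 m³/s.
The maximum is 220.0 m³/s, occurring at the reading for t = 05:30.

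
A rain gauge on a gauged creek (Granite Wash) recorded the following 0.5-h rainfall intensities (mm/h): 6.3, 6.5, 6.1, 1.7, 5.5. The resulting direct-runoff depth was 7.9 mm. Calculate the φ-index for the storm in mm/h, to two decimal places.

Only the 4 blocks with intensity above φ contribute runoff: 6.3, 6.5, 6.1, 5.5 mm/h.
Σ(I−φ)·Δt = d  ⇒  (6.3+6.5+6.1+5.5 − 4φ)·0.5 = 7.9
φ = (24.40 − 7.9/0.5) / 4 = 2.15 mm/h.

φ ≈ 2.15 mm/h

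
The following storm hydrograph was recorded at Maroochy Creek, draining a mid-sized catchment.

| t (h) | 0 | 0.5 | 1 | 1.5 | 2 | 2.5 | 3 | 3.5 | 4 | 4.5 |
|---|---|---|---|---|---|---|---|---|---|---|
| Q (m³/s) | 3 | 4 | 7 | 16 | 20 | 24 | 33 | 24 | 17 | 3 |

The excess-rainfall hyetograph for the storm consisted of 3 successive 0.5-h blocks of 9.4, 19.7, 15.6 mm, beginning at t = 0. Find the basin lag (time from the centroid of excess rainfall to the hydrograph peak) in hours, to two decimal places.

t_L ≈ 2.18 h

Centroid of excess rainfall: t_c = Σ P_i·t̄_i / ΣP_i = 0.8194 h (block centres at 0.25, 0.75, 1.25 h).
Hydrograph peak occurs at t = 3 h, so basin lag t_L = 3 − 0.8194 = 2.18 h.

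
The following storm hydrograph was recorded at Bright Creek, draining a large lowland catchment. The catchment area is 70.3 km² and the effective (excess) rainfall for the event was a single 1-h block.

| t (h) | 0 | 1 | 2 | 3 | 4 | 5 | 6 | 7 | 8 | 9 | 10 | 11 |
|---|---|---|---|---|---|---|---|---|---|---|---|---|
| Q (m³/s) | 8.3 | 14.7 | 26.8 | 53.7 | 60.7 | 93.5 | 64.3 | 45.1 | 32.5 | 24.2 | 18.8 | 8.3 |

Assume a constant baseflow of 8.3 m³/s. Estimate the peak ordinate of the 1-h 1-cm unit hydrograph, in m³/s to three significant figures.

Direct runoff: 0.0, 6.4, 18.5, 45.4, 52.4, 85.2, 56.0, 36.8, 24.2, 15.9, 10.5, 0.0 m³/s; ΣQ_DR = 351.3 m³/s, peak = 85.2 m³/s.
Runoff depth d = ΣQ_DR·Δt / A = 351.3 × 3600 / (70.3 km²) = 17.99 mm.
The 1-cm UH is the DRH scaled by (10 mm)/d, so U_p = 85.2 × 10/17.99 = 47.4 m³/s.

U_p ≈ 47.4 m³/s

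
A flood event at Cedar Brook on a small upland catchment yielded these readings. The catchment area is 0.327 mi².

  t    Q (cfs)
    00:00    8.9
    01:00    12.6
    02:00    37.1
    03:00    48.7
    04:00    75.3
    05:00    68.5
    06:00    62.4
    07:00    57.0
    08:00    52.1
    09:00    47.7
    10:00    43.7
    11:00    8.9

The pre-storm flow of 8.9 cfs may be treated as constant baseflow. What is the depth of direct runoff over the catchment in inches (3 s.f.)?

Direct runoff: 0.0, 3.7, 28.2, 39.8, 66.4, 59.6, 53.5, 48.1, 43.2, 38.8, 34.8, 0.0 cfs; ΣQ_DR = 416.1 cfs.
V = ΣQ_DR · Δt = 416.1 × 3600 s = 1.498 × 10^6 ft³.
Over A = 0.327 mi², depth = V / A = 1.97 in.

d ≈ 1.97 in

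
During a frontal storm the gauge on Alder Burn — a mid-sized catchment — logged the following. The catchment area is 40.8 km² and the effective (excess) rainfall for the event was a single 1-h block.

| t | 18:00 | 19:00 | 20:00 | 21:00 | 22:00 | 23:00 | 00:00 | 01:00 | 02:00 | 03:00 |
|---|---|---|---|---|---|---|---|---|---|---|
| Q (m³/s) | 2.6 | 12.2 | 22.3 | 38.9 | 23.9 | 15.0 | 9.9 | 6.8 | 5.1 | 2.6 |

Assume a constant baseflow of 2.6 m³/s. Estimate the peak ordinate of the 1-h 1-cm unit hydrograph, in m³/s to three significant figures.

Direct runoff: 0.0, 9.6, 19.7, 36.3, 21.3, 12.4, 7.3, 4.2, 2.5, 0.0 m³/s; ΣQ_DR = 113.3 m³/s, peak = 36.3 m³/s.
Runoff depth d = ΣQ_DR·Δt / A = 113.3 × 3600 / (40.8 km²) = 9.997 mm.
The 1-cm UH is the DRH scaled by (10 mm)/d, so U_p = 36.3 × 10/9.997 = 36.3 m³/s.

U_p ≈ 36.3 m³/s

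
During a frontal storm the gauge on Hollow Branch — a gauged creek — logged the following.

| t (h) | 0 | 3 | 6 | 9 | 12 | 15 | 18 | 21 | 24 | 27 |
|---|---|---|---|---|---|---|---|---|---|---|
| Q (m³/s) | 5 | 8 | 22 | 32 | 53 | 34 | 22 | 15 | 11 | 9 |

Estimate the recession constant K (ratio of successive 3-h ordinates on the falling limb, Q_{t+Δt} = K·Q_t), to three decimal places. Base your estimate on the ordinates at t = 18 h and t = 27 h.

K ≈ 0.742

Using the recession-limb readings at t = 18 h and t = 27 h: Q falls from 22 to 9 m³/s over 3 intervals.
K = (Q₂/Q₁)^(1/3) = (9/22)^(1/3) = 0.742.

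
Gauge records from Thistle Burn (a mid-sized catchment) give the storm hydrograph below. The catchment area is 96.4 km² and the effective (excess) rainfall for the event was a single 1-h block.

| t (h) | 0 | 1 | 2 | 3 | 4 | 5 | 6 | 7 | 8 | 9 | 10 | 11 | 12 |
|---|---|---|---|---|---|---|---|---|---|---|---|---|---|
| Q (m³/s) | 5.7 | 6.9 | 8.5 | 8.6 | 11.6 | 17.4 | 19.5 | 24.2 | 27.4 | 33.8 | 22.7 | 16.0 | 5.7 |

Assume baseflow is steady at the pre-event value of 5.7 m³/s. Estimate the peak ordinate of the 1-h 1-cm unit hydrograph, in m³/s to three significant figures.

U_p ≈ 56.2 m³/s

Direct runoff: 0.0, 1.2, 2.8, 2.9, 5.9, 11.7, 13.8, 18.5, 21.7, 28.1, 17.0, 10.3, 0.0 m³/s; ΣQ_DR = 133.9 m³/s, peak = 28.1 m³/s.
Runoff depth d = ΣQ_DR·Δt / A = 133.9 × 3600 / (96.4 km²) = 5.000 mm.
The 1-cm UH is the DRH scaled by (10 mm)/d, so U_p = 28.1 × 10/5.000 = 56.2 m³/s.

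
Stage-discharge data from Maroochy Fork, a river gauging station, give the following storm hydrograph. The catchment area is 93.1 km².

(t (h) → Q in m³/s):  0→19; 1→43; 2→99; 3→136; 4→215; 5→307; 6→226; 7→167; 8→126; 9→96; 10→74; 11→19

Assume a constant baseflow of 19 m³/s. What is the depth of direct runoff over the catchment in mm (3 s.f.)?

Direct runoff: 0.0, 24.0, 80.0, 117.0, 196.0, 288.0, 207.0, 148.0, 107.0, 77.0, 55.0, 0.0 m³/s; ΣQ_DR = 1299 m³/s.
V = ΣQ_DR · Δt = 1299 × 3600 s = 4.676 × 10^6 m³.
Over A = 93.1 km², depth = V / A = 50.2 mm.

d ≈ 50.2 mm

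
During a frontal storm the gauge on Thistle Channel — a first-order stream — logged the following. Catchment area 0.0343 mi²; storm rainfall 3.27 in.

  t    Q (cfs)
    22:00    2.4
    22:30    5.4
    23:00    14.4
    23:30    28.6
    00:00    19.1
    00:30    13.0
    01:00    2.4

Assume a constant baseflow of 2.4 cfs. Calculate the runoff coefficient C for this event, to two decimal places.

C ≈ 0.47

ΣQ_DR = 68.50 cfs; V = ΣQ_DR·Δt = 1.233 × 10^5 ft³.
Runoff depth d = V / A = 1.547 in.
C = d / P = 1.547 / 3.27 = 0.47.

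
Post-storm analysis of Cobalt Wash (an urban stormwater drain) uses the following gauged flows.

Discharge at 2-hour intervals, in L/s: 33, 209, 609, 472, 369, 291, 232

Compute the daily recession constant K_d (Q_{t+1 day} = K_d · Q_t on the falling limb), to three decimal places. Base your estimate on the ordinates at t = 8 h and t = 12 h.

K_d ≈ 0.062

Between t = 8 h and t = 12 h the flow falls from 369 to 232 L/s over 2×2 h = 4 h.
Per-interval ratio K = (232/369)^(1/2) = 0.7929; K_d = K^(24/2) = 0.062.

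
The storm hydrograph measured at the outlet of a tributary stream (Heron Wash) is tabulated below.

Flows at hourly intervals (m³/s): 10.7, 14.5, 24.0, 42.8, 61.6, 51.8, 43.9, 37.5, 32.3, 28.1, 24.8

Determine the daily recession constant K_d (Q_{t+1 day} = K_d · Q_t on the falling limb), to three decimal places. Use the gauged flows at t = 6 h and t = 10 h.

K_d ≈ 0.033

Between t = 6 h and t = 10 h the flow falls from 43.9 to 24.8 m³/s over 4×1 h = 4 h.
Per-interval ratio K = (24.8/43.9)^(1/4) = 0.8670; K_d = K^(24/1) = 0.033.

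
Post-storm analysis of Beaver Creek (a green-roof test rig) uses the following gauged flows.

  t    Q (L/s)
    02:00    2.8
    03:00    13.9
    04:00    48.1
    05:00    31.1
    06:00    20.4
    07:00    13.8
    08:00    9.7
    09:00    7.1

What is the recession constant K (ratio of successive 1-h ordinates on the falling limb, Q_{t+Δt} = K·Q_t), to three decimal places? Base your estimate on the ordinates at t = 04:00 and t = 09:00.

Using the recession-limb readings at t = 04:00 and t = 09:00: Q falls from 48.1 to 7.1 L/s over 5 intervals.
K = (Q₂/Q₁)^(1/5) = (7.1/48.1)^(1/5) = 0.682.

K ≈ 0.682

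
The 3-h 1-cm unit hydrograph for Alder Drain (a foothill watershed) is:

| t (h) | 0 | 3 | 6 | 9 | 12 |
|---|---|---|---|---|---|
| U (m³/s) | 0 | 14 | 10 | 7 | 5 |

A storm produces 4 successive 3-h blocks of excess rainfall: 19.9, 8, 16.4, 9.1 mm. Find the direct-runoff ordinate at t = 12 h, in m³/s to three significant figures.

By discrete convolution, Q_j = Σ (P_i / 10 mm) · U_{j−i}.
At t = 12 h (j=4): Q = (19.9/10)·5 + (8/10)·7 + (16.4/10)·10 + (9.1/10)·14 = 44.7 m³/s.

Q ≈ 44.7 m³/s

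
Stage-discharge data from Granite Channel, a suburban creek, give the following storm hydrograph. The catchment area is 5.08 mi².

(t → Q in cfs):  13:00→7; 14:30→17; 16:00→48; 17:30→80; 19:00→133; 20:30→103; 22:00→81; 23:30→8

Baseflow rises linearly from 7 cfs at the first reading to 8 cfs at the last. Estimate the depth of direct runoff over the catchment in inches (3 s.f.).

Direct runoff: 0.00, 9.86, 40.71, 72.57, 125.43, 95.29, 73.14, 0.00 cfs; ΣQ_DR = 417.0 cfs.
V = ΣQ_DR · Δt = 417.0 × 5400 s = 2.252 × 10^6 ft³.
Over A = 5.08 mi², depth = V / A = 0.191 in.

d ≈ 0.191 in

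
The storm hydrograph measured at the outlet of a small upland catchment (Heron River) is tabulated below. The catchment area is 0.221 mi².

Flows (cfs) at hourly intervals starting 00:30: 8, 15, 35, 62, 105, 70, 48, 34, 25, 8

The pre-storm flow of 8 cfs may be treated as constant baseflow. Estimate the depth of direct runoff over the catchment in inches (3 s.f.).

Direct runoff: 0.0, 7.0, 27.0, 54.0, 97.0, 62.0, 40.0, 26.0, 17.0, 0.0 cfs; ΣQ_DR = 330.0 cfs.
V = ΣQ_DR · Δt = 330.0 × 3600 s = 1.188 × 10^6 ft³.
Over A = 0.221 mi², depth = V / A = 2.31 in.

d ≈ 2.31 in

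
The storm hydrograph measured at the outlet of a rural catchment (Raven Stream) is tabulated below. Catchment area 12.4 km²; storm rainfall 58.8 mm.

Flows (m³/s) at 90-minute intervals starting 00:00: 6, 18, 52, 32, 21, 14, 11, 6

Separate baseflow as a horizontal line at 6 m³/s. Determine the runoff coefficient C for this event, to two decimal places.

ΣQ_DR = 112.0 m³/s; V = ΣQ_DR·Δt = 6.048 × 10^5 m³.
Runoff depth d = V / A = 48.77 mm.
C = d / P = 48.77 / 58.8 = 0.83.

C ≈ 0.83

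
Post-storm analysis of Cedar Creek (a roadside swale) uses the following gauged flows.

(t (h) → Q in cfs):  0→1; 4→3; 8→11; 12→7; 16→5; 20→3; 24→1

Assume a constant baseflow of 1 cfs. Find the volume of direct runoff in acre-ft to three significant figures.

V ≈ 7.93 acre-ft

Direct-runoff ordinates (Q − Q_b): 0.0, 2.0, 10.0, 6.0, 4.0, 2.0, 0.0 cfs.
ΣQ_DR = 24.00 cfs.
With Δt = 4 h = 14400 s, V = ΣQ_DR · Δt = 24.00 × 14400 = 3.46 × 10^5 ft³ = 7.93 acre-ft.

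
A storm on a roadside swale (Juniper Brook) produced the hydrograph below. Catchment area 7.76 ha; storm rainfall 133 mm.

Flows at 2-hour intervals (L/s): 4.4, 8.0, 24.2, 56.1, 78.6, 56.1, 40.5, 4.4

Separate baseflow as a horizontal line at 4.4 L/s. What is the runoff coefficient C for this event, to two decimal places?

C ≈ 0.17

ΣQ_DR = 237.1 L/s; V = ΣQ_DR·Δt = 1.707 × 10^6 L.
Runoff depth d = V / A = 22.00 mm.
C = d / P = 22.00 / 133 = 0.17.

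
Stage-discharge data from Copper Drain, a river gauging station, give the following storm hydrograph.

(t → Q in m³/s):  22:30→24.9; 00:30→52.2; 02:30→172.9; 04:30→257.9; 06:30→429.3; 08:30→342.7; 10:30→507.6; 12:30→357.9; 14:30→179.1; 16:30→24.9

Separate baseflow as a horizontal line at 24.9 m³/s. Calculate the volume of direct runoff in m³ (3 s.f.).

Direct-runoff ordinates (Q − Q_b): 0.0, 27.3, 148.0, 233.0, 404.4, 317.8, 482.7, 333.0, 154.2, 0.0 m³/s.
ΣQ_DR = 2100 m³/s.
With Δt = 2 h = 7200 s, V = ΣQ_DR · Δt = 2100 × 7200 = 1.51 × 10^7 m³.

V ≈ 1.51 × 10^7 m³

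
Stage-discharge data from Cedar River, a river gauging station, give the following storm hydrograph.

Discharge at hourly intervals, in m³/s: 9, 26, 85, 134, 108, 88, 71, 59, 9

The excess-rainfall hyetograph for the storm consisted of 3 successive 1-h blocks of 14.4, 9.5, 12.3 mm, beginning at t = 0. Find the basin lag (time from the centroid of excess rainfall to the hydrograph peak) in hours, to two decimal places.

Centroid of excess rainfall: t_c = Σ P_i·t̄_i / ΣP_i = 1.4420 h (block centres at 0.5, 1.5, 2.5 h).
Hydrograph peak occurs at t = 3 h, so basin lag t_L = 3 − 1.4420 = 1.56 h.

t_L ≈ 1.56 h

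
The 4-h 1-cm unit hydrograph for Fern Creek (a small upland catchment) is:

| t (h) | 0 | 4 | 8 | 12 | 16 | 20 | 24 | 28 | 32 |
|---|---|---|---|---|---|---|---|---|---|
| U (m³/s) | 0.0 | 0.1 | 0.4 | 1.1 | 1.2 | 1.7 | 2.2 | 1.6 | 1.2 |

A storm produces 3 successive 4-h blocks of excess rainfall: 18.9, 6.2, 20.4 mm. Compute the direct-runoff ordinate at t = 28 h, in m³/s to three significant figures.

By discrete convolution, Q_j = Σ (P_i / 10 mm) · U_{j−i}.
At t = 28 h (j=7): Q = (18.9/10)·1.6 + (6.2/10)·2.2 + (20.4/10)·1.7 = 7.86 m³/s.

Q ≈ 7.86 m³/s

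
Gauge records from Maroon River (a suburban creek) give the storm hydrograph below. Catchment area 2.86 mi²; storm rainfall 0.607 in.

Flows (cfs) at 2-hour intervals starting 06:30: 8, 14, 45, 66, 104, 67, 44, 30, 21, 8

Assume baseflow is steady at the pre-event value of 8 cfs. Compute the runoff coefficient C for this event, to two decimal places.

C ≈ 0.58

ΣQ_DR = 327.0 cfs; V = ΣQ_DR·Δt = 2.354 × 10^6 ft³.
Runoff depth d = V / A = 0.3543 in.
C = d / P = 0.3543 / 0.607 = 0.58.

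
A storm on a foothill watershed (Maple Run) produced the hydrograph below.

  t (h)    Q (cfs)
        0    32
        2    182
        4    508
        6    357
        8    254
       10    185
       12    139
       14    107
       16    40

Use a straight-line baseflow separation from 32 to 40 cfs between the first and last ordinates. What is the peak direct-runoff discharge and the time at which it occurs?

Subtracting baseflow gives direct-runoff ordinates: 0.00, 149.00, 474.00, 322.00, 218.00, 148.00, 101.00, 68.00, 0.00 cfs.
The maximum is 474.00 cfs, occurring at the reading for t = 4 h.

Q_p = 474.00 cfs at t = 4 h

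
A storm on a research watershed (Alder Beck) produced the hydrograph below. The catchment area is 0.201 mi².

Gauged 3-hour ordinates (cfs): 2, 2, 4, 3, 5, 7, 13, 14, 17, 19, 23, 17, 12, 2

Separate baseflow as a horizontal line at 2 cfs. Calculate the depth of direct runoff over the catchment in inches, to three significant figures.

Direct runoff: 0.0, 0.0, 2.0, 1.0, 3.0, 5.0, 11.0, 12.0, 15.0, 17.0, 21.0, 15.0, 10.0, 0.0 cfs; ΣQ_DR = 112.0 cfs.
V = ΣQ_DR · Δt = 112.0 × 10800 s = 1.210 × 10^6 ft³.
Over A = 0.201 mi², depth = V / A = 2.59 in.

d ≈ 2.59 in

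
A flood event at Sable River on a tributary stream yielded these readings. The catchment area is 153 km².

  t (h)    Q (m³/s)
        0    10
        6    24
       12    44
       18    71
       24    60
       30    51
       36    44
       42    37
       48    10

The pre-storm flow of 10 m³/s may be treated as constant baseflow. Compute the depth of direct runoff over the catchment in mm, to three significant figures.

d ≈ 36.8 mm

Direct runoff: 0.0, 14.0, 34.0, 61.0, 50.0, 41.0, 34.0, 27.0, 0.0 m³/s; ΣQ_DR = 261.0 m³/s.
V = ΣQ_DR · Δt = 261.0 × 21600 s = 5.638 × 10^6 m³.
Over A = 153 km², depth = V / A = 36.8 mm.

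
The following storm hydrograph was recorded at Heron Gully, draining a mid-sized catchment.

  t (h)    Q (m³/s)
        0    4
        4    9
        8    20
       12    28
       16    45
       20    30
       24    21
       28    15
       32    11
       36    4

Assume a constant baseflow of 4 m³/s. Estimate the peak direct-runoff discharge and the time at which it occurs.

Subtracting baseflow gives direct-runoff ordinates: 0.0, 5.0, 16.0, 24.0, 41.0, 26.0, 17.0, 11.0, 7.0, 0.0 m³/s.
The maximum is 41.0 m³/s, occurring at the reading for t = 16 h.

Q_p = 41.0 m³/s at t = 16 h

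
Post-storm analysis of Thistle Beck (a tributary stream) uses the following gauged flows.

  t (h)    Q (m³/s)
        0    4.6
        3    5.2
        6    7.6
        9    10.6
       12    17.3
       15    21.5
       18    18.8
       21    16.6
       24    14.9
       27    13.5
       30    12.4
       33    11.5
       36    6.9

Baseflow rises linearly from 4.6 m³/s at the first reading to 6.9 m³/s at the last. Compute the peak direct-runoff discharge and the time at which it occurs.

Q_p = 15.94 m³/s at t = 15 h

Subtracting baseflow gives direct-runoff ordinates: 0.00, 0.41, 2.62, 5.42, 11.93, 15.94, 13.05, 10.66, 8.77, 7.17, 5.88, 4.79, 0.00 m³/s.
The maximum is 15.94 m³/s, occurring at the reading for t = 15 h.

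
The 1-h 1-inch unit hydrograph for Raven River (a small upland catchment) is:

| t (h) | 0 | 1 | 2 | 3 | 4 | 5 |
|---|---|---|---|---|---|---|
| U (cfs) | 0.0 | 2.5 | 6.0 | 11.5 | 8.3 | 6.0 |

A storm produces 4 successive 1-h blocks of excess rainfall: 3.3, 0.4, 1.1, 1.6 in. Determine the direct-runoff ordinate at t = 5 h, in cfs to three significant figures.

By discrete convolution, Q_j = Σ (P_i / 1 in) · U_{j−i}.
At t = 5 h (j=5): Q = (3.3/1)·6.0 + (0.4/1)·8.3 + (1.1/1)·11.5 + (1.6/1)·6.0 = 45.4 cfs.

Q ≈ 45.4 cfs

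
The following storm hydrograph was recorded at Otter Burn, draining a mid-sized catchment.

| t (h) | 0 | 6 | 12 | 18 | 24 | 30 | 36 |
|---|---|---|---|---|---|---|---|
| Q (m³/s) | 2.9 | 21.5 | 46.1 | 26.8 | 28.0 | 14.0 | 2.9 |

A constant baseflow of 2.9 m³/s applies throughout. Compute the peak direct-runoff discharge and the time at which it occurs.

Q_p = 43.2 m³/s at t = 12 h

Subtracting baseflow gives direct-runoff ordinates: 0.0, 18.6, 43.2, 23.9, 25.1, 11.1, 0.0 m³/s.
The maximum is 43.2 m³/s, occurring at the reading for t = 12 h.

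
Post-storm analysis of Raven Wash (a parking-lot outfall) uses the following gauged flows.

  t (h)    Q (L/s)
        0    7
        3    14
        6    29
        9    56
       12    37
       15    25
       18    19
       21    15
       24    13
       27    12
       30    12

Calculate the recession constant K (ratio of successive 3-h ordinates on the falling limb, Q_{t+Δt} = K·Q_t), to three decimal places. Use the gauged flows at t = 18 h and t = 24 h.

K ≈ 0.827

Using the recession-limb readings at t = 18 h and t = 24 h: Q falls from 19 to 13 L/s over 2 intervals.
K = (Q₂/Q₁)^(1/2) = (13/19)^(1/2) = 0.827.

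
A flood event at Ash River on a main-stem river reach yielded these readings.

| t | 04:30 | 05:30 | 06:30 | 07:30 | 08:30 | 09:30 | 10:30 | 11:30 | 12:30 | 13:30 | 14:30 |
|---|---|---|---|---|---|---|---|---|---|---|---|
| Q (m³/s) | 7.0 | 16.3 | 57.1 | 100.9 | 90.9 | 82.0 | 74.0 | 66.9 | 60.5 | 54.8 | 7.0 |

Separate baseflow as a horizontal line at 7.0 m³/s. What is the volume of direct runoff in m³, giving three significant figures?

Direct-runoff ordinates (Q − Q_b): 0.0, 9.3, 50.1, 93.9, 83.9, 75.0, 67.0, 59.9, 53.5, 47.8, 0.0 m³/s.
ΣQ_DR = 540.4 m³/s.
With Δt = 1 h = 3600 s, V = ΣQ_DR · Δt = 540.4 × 3600 = 1.95 × 10^6 m³.

V ≈ 1.95 × 10^6 m³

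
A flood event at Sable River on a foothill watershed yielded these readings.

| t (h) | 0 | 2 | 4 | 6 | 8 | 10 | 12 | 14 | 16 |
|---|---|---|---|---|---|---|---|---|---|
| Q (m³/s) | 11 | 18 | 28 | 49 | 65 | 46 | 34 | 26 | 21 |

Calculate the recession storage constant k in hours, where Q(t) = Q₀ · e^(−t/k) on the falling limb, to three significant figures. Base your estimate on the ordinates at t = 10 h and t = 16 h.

On the falling limb, Q drops from 46 to 21 m³/s between t = 10 h and t = 16 h (Δt = 6 h).
k = −Δt / ln(Q₂/Q₁) = −6 / ln(21/46) = 7.65 h.

k ≈ 7.65 h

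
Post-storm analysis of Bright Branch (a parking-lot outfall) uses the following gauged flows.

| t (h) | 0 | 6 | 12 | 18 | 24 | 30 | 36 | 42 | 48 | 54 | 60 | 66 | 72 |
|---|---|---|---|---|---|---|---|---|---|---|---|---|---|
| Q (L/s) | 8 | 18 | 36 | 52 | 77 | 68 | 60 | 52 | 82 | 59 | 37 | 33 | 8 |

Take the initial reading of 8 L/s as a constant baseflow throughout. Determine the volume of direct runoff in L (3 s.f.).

Direct-runoff ordinates (Q − Q_b): 0.0, 10.0, 28.0, 44.0, 69.0, 60.0, 52.0, 44.0, 74.0, 51.0, 29.0, 25.0, 0.0 L/s.
ΣQ_DR = 486.0 L/s.
With Δt = 6 h = 21600 s, V = ΣQ_DR · Δt = 486.0 × 21600 = 1.05 × 10^7 L.

V ≈ 1.05 × 10^7 L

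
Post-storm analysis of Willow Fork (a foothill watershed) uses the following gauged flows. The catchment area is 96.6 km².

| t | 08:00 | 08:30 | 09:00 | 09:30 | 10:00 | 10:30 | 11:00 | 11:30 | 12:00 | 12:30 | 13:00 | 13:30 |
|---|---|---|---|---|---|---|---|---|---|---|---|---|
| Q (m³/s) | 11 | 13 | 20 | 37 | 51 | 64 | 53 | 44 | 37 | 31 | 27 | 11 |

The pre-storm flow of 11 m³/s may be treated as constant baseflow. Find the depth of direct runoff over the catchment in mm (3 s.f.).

Direct runoff: 0.0, 2.0, 9.0, 26.0, 40.0, 53.0, 42.0, 33.0, 26.0, 20.0, 16.0, 0.0 m³/s; ΣQ_DR = 267.0 m³/s.
V = ΣQ_DR · Δt = 267.0 × 1800 s = 4.806 × 10^5 m³.
Over A = 96.6 km², depth = V / A = 4.98 mm.

d ≈ 4.98 mm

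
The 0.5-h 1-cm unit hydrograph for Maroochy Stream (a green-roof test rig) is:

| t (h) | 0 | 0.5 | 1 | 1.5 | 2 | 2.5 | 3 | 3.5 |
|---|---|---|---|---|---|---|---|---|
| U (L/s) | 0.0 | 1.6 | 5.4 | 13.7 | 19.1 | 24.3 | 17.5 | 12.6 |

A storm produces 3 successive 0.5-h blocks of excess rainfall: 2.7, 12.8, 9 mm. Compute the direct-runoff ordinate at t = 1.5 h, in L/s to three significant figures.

Q ≈ 12.1 L/s

By discrete convolution, Q_j = Σ (P_i / 10 mm) · U_{j−i}.
At t = 1.5 h (j=3): Q = (2.7/10)·13.7 + (12.8/10)·5.4 + (9/10)·1.6 = 12.1 L/s.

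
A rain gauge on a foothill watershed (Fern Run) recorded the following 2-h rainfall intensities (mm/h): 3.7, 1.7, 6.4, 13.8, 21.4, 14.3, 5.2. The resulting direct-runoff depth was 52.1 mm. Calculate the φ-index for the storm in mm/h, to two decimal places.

φ ≈ 7.82 mm/h

Only the 3 blocks with intensity above φ contribute runoff: 13.8, 21.4, 14.3 mm/h.
Σ(I−φ)·Δt = d  ⇒  (13.8+21.4+14.3 − 3φ)·2 = 52.1
φ = (49.50 − 52.1/2) / 3 = 7.82 mm/h.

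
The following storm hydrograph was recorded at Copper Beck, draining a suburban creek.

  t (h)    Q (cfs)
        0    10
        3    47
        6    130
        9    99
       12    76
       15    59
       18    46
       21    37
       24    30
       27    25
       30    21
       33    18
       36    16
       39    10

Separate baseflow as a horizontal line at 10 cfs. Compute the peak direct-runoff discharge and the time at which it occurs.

Q_p = 120.0 cfs at t = 6 h

Subtracting baseflow gives direct-runoff ordinates: 0.0, 37.0, 120.0, 89.0, 66.0, 49.0, 36.0, 27.0, 20.0, 15.0, 11.0, 8.0, 6.0, 0.0 cfs.
The maximum is 120.0 cfs, occurring at the reading for t = 6 h.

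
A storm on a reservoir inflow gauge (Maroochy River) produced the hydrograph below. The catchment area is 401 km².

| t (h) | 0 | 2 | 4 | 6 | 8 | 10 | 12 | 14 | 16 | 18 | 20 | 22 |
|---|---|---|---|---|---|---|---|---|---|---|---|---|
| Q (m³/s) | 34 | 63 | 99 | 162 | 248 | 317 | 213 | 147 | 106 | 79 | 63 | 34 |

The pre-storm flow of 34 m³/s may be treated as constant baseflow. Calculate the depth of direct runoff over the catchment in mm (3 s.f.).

d ≈ 20.8 mm

Direct runoff: 0.0, 29.0, 65.0, 128.0, 214.0, 283.0, 179.0, 113.0, 72.0, 45.0, 29.0, 0.0 m³/s; ΣQ_DR = 1157 m³/s.
V = ΣQ_DR · Δt = 1157 × 7200 s = 8.330 × 10^6 m³.
Over A = 401 km², depth = V / A = 20.8 mm.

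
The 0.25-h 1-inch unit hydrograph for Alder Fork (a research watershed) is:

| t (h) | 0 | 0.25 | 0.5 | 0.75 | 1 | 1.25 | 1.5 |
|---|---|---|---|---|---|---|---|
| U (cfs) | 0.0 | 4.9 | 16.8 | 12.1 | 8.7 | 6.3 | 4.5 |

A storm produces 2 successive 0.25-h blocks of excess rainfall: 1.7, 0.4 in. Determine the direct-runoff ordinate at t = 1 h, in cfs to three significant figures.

By discrete convolution, Q_j = Σ (P_i / 1 in) · U_{j−i}.
At t = 1 h (j=4): Q = (1.7/1)·8.7 + (0.4/1)·12.1 = 19.6 cfs.

Q ≈ 19.6 cfs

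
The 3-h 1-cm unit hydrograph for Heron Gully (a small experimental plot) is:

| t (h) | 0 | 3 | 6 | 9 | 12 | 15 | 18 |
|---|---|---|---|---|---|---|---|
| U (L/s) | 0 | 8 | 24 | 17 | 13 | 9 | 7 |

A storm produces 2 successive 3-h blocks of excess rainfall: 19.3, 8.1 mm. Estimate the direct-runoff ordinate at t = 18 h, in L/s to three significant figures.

Q ≈ 20.8 L/s

By discrete convolution, Q_j = Σ (P_i / 10 mm) · U_{j−i}.
At t = 18 h (j=6): Q = (19.3/10)·7 + (8.1/10)·9 = 20.8 L/s.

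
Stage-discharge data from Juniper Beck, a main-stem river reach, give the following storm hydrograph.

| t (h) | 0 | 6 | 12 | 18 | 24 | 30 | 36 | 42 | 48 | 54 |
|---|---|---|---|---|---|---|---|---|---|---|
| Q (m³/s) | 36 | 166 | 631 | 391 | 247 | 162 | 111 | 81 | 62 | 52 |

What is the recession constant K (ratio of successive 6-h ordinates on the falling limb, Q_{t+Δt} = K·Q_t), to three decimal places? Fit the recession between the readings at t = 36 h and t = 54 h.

Using the recession-limb readings at t = 36 h and t = 54 h: Q falls from 111 to 52 m³/s over 3 intervals.
K = (Q₂/Q₁)^(1/3) = (52/111)^(1/3) = 0.777.

K ≈ 0.777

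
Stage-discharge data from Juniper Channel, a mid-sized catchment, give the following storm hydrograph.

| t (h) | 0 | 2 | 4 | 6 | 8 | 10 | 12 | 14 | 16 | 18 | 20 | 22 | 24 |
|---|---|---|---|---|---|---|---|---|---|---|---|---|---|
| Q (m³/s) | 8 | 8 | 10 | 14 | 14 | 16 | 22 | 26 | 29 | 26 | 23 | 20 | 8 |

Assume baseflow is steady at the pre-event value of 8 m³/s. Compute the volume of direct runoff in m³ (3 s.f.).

Direct-runoff ordinates (Q − Q_b): 0.0, 0.0, 2.0, 6.0, 6.0, 8.0, 14.0, 18.0, 21.0, 18.0, 15.0, 12.0, 0.0 m³/s.
ΣQ_DR = 120.0 m³/s.
With Δt = 2 h = 7200 s, V = ΣQ_DR · Δt = 120.0 × 7200 = 8.64 × 10^5 m³.

V ≈ 8.64 × 10^5 m³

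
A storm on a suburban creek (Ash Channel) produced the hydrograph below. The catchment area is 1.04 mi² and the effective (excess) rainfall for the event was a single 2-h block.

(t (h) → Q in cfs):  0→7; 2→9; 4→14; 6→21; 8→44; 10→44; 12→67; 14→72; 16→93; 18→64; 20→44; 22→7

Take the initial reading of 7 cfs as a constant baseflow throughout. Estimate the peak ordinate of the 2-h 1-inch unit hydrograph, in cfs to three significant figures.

Direct runoff: 0.0, 2.0, 7.0, 14.0, 37.0, 37.0, 60.0, 65.0, 86.0, 57.0, 37.0, 0.0 cfs; ΣQ_DR = 402.0 cfs, peak = 86.0 cfs.
Runoff depth d = ΣQ_DR·Δt / A = 402.0 × 7200 / (1.04 mi²) = 1.198 in.
The 1-inch UH is the DRH scaled by (1 in)/d, so U_p = 86.0 × 1/1.198 = 71.8 cfs.

U_p ≈ 71.8 cfs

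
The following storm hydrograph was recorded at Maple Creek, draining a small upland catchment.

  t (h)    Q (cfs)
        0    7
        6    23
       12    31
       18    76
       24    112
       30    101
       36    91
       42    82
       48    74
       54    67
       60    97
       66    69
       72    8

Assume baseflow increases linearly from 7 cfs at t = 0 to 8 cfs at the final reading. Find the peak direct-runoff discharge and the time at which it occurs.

Subtracting baseflow gives direct-runoff ordinates: 0.00, 15.92, 23.83, 68.75, 104.67, 93.58, 83.50, 74.42, 66.33, 59.25, 89.17, 61.08, 0.00 cfs.
The maximum is 104.67 cfs, occurring at the reading for t = 24 h.

Q_p = 104.67 cfs at t = 24 h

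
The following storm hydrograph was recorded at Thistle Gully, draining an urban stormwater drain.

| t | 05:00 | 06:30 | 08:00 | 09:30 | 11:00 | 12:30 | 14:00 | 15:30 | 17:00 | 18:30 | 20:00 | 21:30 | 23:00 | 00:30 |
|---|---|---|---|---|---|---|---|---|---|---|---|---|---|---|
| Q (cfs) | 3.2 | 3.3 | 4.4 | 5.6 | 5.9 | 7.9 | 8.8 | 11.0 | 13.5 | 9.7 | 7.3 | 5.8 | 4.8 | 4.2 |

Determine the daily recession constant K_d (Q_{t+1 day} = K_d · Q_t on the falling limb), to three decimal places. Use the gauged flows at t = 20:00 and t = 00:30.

Between t = 20:00 and t = 00:30 the flow falls from 7.3 to 4.2 cfs over 3×1.5 h = 4.5 h.
Per-interval ratio K = (4.2/7.3)^(1/3) = 0.8317; K_d = K^(24/1.5) = 0.052.

K_d ≈ 0.052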